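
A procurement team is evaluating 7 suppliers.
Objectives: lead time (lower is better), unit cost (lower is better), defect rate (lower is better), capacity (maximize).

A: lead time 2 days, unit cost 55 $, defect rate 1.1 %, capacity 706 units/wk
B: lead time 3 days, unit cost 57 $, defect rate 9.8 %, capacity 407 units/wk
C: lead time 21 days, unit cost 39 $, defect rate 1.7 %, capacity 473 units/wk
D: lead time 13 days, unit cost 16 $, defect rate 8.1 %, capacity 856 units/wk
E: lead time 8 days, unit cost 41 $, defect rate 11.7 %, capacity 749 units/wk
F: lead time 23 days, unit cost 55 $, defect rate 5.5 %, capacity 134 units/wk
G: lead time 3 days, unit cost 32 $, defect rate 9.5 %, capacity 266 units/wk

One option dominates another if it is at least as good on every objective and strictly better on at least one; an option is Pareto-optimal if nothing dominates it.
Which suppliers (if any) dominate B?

A

A: lead time 2≤3, unit cost 55≤57, defect rate 1.1≤9.8, capacity 706≥407 — dominates B.
Others (C, D, E, F, G) are each worse than B on at least one objective.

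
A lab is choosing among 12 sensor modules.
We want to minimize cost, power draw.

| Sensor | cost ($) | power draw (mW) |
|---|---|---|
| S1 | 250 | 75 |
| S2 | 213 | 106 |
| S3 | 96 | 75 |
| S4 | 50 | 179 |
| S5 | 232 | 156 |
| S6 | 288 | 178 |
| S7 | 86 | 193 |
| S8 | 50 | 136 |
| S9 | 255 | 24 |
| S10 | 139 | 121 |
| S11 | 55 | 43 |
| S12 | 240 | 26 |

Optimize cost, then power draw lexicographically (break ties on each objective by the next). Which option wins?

S8

First minimize cost: best is 50, kept {S4, S8}.
Then minimize power draw: best is 136, kept {S8}.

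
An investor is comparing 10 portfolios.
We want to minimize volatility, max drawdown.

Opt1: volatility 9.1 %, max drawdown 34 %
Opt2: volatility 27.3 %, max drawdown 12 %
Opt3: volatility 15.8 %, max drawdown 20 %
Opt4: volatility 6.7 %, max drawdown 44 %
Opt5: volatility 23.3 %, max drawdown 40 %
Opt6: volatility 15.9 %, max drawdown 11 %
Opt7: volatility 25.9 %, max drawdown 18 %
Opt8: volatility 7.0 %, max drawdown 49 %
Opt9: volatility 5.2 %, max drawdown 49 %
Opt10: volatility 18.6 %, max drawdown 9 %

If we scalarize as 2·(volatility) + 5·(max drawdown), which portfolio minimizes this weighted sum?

Opt1: 2·9.1 + 5·34 = 188.2
Opt2: 2·27.3 + 5·12 = 114.6
Opt3: 2·15.8 + 5·20 = 131.6
Opt4: 2·6.7 + 5·44 = 233.4
Opt5: 2·23.3 + 5·40 = 246.6
Opt6: 2·15.9 + 5·11 = 86.8
Opt7: 2·25.9 + 5·18 = 141.8
Opt8: 2·7.0 + 5·49 = 259.0
Opt9: 2·5.2 + 5·49 = 255.4
Opt10: 2·18.6 + 5·9 = 82.2
Lowest: Opt10 at 82.2.

Opt10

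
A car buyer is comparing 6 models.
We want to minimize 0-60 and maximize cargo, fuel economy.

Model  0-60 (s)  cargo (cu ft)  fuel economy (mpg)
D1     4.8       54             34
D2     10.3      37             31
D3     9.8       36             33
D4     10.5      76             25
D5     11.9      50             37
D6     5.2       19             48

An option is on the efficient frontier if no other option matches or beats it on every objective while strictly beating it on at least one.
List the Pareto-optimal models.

D1: not dominated (best 0-60).
D2: dominated by D1 (0-60 4.8≤10.3, cargo 54≥37, fuel economy 34≥31).
D3: dominated by D1 (0-60 4.8≤9.8, cargo 54≥36, fuel economy 34≥33).
D4: not dominated (best cargo).
D5: not dominated.
D6: not dominated (best fuel economy).

D1, D4, D5, D6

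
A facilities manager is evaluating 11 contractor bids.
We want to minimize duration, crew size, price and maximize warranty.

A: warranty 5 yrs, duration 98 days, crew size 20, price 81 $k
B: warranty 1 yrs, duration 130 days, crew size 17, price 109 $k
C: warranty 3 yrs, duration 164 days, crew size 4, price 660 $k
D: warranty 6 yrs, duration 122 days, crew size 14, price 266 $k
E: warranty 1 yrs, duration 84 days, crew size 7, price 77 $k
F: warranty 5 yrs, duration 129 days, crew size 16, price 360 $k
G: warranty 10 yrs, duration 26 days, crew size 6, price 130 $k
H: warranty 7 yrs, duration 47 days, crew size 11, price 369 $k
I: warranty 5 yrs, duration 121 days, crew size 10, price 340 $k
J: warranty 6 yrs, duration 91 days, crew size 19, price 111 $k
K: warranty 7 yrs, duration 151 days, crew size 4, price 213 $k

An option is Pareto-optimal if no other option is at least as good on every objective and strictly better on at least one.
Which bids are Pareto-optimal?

A, E, G, J, K

A: not dominated.
B: dominated by E (warranty 1≥1, duration 84≤130, crew size 7≤17, price 77≤109).
C: dominated by K (warranty 7≥3, duration 151≤164, crew size 4≤4, price 213≤660).
D: dominated by G (warranty 10≥6, duration 26≤122, crew size 6≤14, price 130≤266).
E: not dominated (best price).
F: dominated by D (warranty 6≥5, duration 122≤129, crew size 14≤16, price 266≤360).
G: not dominated (best warranty).
H: dominated by G (warranty 10≥7, duration 26≤47, crew size 6≤11, price 130≤369).
I: dominated by G (warranty 10≥5, duration 26≤121, crew size 6≤10, price 130≤340).
J: not dominated.
K: not dominated.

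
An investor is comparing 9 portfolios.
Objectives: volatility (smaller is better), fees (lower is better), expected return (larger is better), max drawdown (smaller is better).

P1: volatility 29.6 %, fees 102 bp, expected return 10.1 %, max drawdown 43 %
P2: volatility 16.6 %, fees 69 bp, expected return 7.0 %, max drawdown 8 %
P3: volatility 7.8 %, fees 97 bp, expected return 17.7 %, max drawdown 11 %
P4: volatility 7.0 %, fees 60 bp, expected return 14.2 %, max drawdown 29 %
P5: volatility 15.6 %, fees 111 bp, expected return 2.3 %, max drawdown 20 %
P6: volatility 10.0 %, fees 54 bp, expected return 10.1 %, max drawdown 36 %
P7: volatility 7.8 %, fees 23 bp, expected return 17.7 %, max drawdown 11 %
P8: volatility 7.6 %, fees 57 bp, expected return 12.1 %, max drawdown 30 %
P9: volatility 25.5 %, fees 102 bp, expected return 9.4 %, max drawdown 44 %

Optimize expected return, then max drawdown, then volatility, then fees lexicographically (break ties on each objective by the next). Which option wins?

P7

First maximize expected return: best is 17.7, kept {P3, P7}.
Then minimize max drawdown: best is 11, kept {P3, P7}.
Then minimize volatility: best is 7.8, kept {P3, P7}.
Then minimize fees: best is 23, kept {P7}.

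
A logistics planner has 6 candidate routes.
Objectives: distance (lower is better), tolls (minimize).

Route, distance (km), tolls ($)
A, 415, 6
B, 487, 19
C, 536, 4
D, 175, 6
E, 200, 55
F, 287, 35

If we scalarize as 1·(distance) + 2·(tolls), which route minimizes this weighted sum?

D

A: 1·415 + 2·6 = 427
B: 1·487 + 2·19 = 525
C: 1·536 + 2·4 = 544
D: 1·175 + 2·6 = 187
E: 1·200 + 2·55 = 310
F: 1·287 + 2·35 = 357
Lowest: D at 187.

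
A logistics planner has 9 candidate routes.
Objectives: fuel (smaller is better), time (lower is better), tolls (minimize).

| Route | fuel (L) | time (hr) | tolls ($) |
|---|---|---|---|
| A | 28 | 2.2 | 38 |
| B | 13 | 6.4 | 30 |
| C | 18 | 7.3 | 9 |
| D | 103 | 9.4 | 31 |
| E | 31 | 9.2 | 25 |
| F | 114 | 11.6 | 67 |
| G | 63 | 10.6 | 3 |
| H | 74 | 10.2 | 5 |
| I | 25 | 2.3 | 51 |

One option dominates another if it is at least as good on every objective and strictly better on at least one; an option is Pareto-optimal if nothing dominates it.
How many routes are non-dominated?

A: not dominated (best time).
B: not dominated (best fuel).
C: not dominated.
D: dominated by B (fuel 13≤103, time 6.4≤9.4, tolls 30≤31).
E: dominated by C (fuel 18≤31, time 7.3≤9.2, tolls 9≤25).
F: dominated by A (fuel 28≤114, time 2.2≤11.6, tolls 38≤67).
G: not dominated (best tolls).
H: not dominated.
I: not dominated.
Pareto-optimal: A, B, C, G, H, I → 6.

6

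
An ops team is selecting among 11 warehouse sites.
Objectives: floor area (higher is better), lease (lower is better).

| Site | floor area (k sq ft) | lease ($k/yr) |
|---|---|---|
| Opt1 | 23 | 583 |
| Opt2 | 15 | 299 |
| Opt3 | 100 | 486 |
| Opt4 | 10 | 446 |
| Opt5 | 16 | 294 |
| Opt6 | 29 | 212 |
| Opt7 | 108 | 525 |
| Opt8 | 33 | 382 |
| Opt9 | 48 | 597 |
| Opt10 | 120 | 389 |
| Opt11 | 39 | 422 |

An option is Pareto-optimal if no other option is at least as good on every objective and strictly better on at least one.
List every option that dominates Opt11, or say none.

Opt10: floor area 120≥39, lease 389≤422 — dominates Opt11.
Others (Opt1, Opt2, Opt3, Opt4, Opt5, Opt6, Opt7, Opt8, Opt9) are each worse than Opt11 on at least one objective.

Opt10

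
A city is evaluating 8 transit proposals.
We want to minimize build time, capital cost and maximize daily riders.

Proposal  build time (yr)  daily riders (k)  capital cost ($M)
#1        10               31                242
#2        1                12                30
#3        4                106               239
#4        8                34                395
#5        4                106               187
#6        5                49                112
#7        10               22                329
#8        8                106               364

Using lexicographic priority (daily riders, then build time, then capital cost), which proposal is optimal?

#5

First maximize daily riders: best is 106, kept {#3, #5, #8}.
Then minimize build time: best is 4, kept {#3, #5}.
Then minimize capital cost: best is 187, kept {#5}.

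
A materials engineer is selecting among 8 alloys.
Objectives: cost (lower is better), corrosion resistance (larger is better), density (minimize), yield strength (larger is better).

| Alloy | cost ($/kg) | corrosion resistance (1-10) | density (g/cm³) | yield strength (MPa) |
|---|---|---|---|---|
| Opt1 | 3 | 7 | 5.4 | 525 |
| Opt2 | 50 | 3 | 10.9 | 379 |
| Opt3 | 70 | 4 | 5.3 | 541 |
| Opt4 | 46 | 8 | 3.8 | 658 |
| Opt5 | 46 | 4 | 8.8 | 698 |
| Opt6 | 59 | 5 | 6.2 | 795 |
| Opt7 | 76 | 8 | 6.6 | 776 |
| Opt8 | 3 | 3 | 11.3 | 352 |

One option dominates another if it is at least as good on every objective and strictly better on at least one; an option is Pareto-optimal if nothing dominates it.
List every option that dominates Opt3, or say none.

Opt4

Opt4: cost 46≤70, corrosion resistance 8≥4, density 3.8≤5.3, yield strength 658≥541 — dominates Opt3.
Others (Opt1, Opt2, Opt5, Opt6, Opt7, Opt8) are each worse than Opt3 on at least one objective.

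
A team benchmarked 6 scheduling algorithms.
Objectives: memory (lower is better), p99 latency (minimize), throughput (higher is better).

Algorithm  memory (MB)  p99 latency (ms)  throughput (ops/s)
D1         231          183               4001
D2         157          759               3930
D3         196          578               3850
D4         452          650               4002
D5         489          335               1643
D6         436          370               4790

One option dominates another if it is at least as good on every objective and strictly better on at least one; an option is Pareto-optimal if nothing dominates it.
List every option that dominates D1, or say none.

D2: worse on p99 latency (759 vs 183).
D3: worse on p99 latency (578 vs 183).
D4: worse on memory (452 vs 231).
D5: worse on memory (489 vs 231).
D6: worse on memory (436 vs 231).
No option dominates D1.

none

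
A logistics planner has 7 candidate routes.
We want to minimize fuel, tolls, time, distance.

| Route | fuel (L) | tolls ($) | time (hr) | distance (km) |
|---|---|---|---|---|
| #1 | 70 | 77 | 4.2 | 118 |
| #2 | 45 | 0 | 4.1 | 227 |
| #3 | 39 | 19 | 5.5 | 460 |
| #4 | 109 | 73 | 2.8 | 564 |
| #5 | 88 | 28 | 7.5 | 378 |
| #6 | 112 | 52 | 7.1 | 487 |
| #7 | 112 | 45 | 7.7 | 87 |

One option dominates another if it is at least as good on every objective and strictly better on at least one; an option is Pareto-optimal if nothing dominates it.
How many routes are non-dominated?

5

#1: not dominated.
#2: not dominated (best tolls).
#3: not dominated (best fuel).
#4: not dominated (best time).
#5: dominated by #2 (fuel 45≤88, tolls 0≤28, time 4.1≤7.5, distance 227≤378).
#6: dominated by #2 (fuel 45≤112, tolls 0≤52, time 4.1≤7.1, distance 227≤487).
#7: not dominated (best distance).
Pareto-optimal: #1, #2, #3, #4, #7 → 5.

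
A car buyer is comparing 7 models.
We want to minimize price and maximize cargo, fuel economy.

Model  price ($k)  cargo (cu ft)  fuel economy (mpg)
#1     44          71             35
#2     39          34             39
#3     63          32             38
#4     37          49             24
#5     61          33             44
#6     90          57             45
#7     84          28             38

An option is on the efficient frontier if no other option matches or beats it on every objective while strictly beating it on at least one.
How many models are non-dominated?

5

#1: not dominated (best cargo).
#2: not dominated.
#3: dominated by #2 (price 39≤63, cargo 34≥32, fuel economy 39≥38).
#4: not dominated (best price).
#5: not dominated.
#6: not dominated (best fuel economy).
#7: dominated by #2 (price 39≤84, cargo 34≥28, fuel economy 39≥38).
Pareto-optimal: #1, #2, #4, #5, #6 → 5.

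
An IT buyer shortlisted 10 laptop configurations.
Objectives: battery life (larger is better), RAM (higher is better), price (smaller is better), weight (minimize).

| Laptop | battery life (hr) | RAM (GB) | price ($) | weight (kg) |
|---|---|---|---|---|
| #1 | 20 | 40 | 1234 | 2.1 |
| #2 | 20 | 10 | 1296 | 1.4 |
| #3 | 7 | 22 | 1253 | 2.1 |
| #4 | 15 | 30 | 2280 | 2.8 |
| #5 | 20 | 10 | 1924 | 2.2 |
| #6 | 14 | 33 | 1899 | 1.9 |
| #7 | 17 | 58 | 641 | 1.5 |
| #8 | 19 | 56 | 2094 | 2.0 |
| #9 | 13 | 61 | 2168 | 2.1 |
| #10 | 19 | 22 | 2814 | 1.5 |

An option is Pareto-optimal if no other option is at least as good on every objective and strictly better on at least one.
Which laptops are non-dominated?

#1: not dominated.
#2: not dominated (best weight).
#3: dominated by #1 (battery life 20≥7, RAM 40≥22, price 1234≤1253, weight 2.1≤2.1).
#4: dominated by #1 (battery life 20≥15, RAM 40≥30, price 1234≤2280, weight 2.1≤2.8).
#5: dominated by #1 (battery life 20≥20, RAM 40≥10, price 1234≤1924, weight 2.1≤2.2).
#6: dominated by #7 (battery life 17≥14, RAM 58≥33, price 641≤1899, weight 1.5≤1.9).
#7: not dominated (best price).
#8: not dominated.
#9: not dominated (best RAM).
#10: not dominated.

#1, #2, #7, #8, #9, #10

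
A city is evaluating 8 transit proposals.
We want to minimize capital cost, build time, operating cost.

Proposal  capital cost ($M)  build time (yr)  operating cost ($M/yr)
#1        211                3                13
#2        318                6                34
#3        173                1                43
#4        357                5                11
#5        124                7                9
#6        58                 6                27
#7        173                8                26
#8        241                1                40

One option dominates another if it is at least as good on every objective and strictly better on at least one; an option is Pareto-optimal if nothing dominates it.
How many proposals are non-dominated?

6

#1: not dominated.
#2: dominated by #1 (capital cost 211≤318, build time 3≤6, operating cost 13≤34).
#3: not dominated.
#4: not dominated.
#5: not dominated (best operating cost).
#6: not dominated (best capital cost).
#7: dominated by #5 (capital cost 124≤173, build time 7≤8, operating cost 9≤26).
#8: not dominated.
Pareto-optimal: #1, #3, #4, #5, #6, #8 → 6.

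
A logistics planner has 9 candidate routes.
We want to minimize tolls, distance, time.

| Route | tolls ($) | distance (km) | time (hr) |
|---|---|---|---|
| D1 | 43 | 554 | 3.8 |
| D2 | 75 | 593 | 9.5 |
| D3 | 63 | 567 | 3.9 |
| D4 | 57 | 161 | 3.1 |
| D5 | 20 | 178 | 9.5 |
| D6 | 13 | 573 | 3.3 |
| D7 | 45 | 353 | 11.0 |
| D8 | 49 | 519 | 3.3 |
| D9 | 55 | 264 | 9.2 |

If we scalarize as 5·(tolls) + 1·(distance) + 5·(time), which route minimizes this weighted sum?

D5

D1: 5·43 + 1·554 + 5·3.8 = 788.0
D2: 5·75 + 1·593 + 5·9.5 = 1015.5
D3: 5·63 + 1·567 + 5·3.9 = 901.5
D4: 5·57 + 1·161 + 5·3.1 = 461.5
D5: 5·20 + 1·178 + 5·9.5 = 325.5
D6: 5·13 + 1·573 + 5·3.3 = 654.5
D7: 5·45 + 1·353 + 5·11.0 = 633.0
D8: 5·49 + 1·519 + 5·3.3 = 780.5
D9: 5·55 + 1·264 + 5·9.2 = 585.0
Lowest: D5 at 325.5.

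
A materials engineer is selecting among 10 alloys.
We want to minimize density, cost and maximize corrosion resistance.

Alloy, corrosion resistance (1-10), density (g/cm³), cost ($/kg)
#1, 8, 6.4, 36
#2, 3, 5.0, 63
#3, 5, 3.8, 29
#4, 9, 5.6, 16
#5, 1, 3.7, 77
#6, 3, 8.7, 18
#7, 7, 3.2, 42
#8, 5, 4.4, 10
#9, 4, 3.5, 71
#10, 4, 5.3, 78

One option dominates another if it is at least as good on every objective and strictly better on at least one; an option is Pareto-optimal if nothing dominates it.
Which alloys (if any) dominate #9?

#7: corrosion resistance 7≥4, density 3.2≤3.5, cost 42≤71 — dominates #9.
Others (#1, #2, #3, #4, #5, #6, #8, #10) are each worse than #9 on at least one objective.

#7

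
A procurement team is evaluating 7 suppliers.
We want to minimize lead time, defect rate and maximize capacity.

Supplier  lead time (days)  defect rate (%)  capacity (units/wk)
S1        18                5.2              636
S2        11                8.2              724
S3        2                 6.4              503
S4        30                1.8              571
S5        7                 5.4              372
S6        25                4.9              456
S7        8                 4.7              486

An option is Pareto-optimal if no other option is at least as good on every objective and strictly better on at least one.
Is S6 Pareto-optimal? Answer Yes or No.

No

S7 vs S6: lead time 8≤25, defect rate 4.7≤4.9, capacity 486≥456 — S7 is at least as good on every objective and strictly better on at least one, so S7 dominates S6.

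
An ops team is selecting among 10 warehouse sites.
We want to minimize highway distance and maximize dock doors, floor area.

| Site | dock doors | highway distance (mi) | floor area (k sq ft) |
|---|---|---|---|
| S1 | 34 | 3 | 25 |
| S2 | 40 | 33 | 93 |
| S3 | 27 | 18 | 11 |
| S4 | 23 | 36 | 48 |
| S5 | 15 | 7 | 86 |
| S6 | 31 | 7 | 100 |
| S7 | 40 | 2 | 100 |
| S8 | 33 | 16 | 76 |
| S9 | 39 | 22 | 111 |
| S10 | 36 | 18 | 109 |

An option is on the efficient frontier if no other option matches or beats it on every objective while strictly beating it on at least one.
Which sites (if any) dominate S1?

S7

S7: dock doors 40≥34, highway distance 2≤3, floor area 100≥25 — dominates S1.
Others (S2, S3, S4, S5, S6, S8, S9, S10) are each worse than S1 on at least one objective.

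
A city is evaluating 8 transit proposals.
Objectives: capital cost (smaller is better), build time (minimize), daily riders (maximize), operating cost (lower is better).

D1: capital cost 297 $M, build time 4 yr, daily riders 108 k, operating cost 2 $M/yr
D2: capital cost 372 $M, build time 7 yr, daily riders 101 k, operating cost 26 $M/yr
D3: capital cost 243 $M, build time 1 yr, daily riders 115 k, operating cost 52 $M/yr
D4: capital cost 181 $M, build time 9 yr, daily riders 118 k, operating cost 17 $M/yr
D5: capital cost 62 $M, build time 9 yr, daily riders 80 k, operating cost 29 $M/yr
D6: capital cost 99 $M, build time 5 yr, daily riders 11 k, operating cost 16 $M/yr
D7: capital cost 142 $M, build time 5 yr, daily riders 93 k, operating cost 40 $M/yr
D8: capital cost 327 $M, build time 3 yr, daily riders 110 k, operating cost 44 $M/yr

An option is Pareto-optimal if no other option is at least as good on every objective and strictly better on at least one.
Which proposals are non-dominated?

D1: not dominated (best operating cost).
D2: dominated by D1 (capital cost 297≤372, build time 4≤7, daily riders 108≥101, operating cost 2≤26).
D3: not dominated (best build time).
D4: not dominated (best daily riders).
D5: not dominated (best capital cost).
D6: not dominated.
D7: not dominated.
D8: not dominated.

D1, D3, D4, D5, D6, D7, D8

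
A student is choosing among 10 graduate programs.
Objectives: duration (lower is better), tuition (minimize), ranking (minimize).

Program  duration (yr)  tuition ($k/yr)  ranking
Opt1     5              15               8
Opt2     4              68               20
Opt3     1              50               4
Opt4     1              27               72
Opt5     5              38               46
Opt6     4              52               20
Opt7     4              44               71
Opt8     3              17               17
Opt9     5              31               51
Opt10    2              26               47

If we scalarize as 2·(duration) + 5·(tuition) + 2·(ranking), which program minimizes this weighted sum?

Opt1

Opt1: 2·5 + 5·15 + 2·8 = 101
Opt2: 2·4 + 5·68 + 2·20 = 388
Opt3: 2·1 + 5·50 + 2·4 = 260
Opt4: 2·1 + 5·27 + 2·72 = 281
Opt5: 2·5 + 5·38 + 2·46 = 292
Opt6: 2·4 + 5·52 + 2·20 = 308
Opt7: 2·4 + 5·44 + 2·71 = 370
Opt8: 2·3 + 5·17 + 2·17 = 125
Opt9: 2·5 + 5·31 + 2·51 = 267
Opt10: 2·2 + 5·26 + 2·47 = 228
Lowest: Opt1 at 101.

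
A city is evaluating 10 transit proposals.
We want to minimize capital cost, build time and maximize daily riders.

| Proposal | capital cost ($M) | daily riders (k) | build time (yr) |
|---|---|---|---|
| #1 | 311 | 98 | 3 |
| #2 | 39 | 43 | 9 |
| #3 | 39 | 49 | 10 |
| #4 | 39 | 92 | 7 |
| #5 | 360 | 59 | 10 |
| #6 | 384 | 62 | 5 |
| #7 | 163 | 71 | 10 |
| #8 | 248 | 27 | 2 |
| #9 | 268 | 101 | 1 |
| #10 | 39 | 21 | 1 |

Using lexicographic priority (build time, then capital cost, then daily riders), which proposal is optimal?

#10

First minimize build time: best is 1, kept {#9, #10}.
Then minimize capital cost: best is 39, kept {#10}.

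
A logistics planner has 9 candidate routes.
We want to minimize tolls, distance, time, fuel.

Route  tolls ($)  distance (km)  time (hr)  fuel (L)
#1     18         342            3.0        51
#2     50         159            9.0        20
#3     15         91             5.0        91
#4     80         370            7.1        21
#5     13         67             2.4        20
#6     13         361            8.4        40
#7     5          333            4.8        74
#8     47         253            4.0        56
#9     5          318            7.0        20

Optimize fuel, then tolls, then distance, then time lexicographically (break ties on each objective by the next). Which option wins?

#9

First minimize fuel: best is 20, kept {#2, #5, #9}.
Then minimize tolls: best is 5, kept {#9}.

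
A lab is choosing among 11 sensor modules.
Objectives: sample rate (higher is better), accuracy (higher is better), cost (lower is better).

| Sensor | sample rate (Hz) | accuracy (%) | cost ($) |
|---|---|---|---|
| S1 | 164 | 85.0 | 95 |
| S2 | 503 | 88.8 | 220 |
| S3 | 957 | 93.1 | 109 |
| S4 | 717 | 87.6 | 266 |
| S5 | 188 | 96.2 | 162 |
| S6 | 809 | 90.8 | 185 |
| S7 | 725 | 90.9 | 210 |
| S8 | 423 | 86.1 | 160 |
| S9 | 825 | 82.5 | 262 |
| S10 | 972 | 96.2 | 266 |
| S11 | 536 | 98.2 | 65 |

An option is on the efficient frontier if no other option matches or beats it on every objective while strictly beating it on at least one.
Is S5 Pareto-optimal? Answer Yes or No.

S11 vs S5: sample rate 536≥188, accuracy 98.2≥96.2, cost 65≤162 — S11 is at least as good on every objective and strictly better on at least one, so S11 dominates S5.

No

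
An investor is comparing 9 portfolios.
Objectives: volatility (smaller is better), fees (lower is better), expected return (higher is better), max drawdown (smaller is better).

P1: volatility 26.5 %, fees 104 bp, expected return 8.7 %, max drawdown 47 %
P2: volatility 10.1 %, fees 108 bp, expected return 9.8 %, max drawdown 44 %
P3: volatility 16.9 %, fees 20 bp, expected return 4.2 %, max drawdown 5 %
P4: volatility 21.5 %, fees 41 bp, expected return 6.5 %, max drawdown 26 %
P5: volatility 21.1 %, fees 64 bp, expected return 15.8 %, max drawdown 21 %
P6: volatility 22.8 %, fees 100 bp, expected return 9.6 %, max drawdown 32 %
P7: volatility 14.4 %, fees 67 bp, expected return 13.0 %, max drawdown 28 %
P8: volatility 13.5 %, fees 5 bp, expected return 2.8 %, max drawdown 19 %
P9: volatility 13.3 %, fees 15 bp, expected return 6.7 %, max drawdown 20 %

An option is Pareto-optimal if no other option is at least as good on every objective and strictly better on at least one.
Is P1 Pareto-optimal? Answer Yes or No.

No

P5 vs P1: volatility 21.1≤26.5, fees 64≤104, expected return 15.8≥8.7, max drawdown 21≤47 — P5 is at least as good on every objective and strictly better on at least one, so P5 dominates P1.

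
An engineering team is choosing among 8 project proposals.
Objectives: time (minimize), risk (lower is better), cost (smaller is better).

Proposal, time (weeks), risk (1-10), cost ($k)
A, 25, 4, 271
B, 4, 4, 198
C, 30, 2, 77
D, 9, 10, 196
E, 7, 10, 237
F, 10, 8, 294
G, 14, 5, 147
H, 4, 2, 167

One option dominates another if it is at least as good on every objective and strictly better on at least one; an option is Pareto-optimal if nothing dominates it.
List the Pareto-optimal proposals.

A: dominated by B (time 4≤25, risk 4≤4, cost 198≤271).
B: dominated by H (time 4≤4, risk 2≤4, cost 167≤198).
C: not dominated (best cost).
D: dominated by H (time 4≤9, risk 2≤10, cost 167≤196).
E: dominated by B (time 4≤7, risk 4≤10, cost 198≤237).
F: dominated by B (time 4≤10, risk 4≤8, cost 198≤294).
G: not dominated.
H: not dominated.

C, G, H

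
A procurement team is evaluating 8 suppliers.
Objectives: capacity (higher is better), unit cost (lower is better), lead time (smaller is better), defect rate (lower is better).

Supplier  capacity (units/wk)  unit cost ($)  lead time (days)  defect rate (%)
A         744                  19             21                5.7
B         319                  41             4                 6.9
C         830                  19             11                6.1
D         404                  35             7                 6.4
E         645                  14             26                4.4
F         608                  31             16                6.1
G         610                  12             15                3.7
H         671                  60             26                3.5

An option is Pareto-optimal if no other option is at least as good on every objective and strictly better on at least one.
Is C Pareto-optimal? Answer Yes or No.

A: worse on capacity (744 vs 830).
B: worse on capacity (319 vs 830).
D: worse on capacity (404 vs 830).
E: worse on capacity (645 vs 830).
F: worse on capacity (608 vs 830).
G: worse on capacity (610 vs 830).
H: worse on capacity (671 vs 830).
No option is at least as good as C on every objective and strictly better on one.

Yes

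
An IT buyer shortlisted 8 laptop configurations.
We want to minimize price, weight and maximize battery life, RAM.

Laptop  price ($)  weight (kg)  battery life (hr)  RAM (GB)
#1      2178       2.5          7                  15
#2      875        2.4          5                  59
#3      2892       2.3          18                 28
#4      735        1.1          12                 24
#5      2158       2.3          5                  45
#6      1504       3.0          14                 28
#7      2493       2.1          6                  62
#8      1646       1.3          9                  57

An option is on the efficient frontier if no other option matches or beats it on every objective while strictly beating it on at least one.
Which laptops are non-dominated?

#2, #3, #4, #6, #7, #8

#1: dominated by #4 (price 735≤2178, weight 1.1≤2.5, battery life 12≥7, RAM 24≥15).
#2: not dominated.
#3: not dominated (best battery life).
#4: not dominated (best price).
#5: dominated by #8 (price 1646≤2158, weight 1.3≤2.3, battery life 9≥5, RAM 57≥45).
#6: not dominated.
#7: not dominated (best RAM).
#8: not dominated.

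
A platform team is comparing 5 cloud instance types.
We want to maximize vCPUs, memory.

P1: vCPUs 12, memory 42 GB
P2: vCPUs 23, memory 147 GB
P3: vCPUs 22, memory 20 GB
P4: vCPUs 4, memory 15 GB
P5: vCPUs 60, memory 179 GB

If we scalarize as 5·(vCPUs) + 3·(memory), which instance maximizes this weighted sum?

P1: 5·12 + 3·42 = 186
P2: 5·23 + 3·147 = 556
P3: 5·22 + 3·20 = 170
P4: 5·4 + 3·15 = 65
P5: 5·60 + 3·179 = 837
Highest: P5 at 837.

P5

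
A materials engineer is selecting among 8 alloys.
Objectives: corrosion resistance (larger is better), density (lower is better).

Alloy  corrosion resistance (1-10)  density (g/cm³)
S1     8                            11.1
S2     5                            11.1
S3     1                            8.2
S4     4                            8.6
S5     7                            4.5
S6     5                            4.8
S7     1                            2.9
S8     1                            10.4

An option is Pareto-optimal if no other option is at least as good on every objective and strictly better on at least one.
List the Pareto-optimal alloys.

S1, S5, S7

S1: not dominated (best corrosion resistance).
S2: dominated by S1 (corrosion resistance 8≥5, density 11.1≤11.1).
S3: dominated by S5 (corrosion resistance 7≥1, density 4.5≤8.2).
S4: dominated by S5 (corrosion resistance 7≥4, density 4.5≤8.6).
S5: not dominated.
S6: dominated by S5 (corrosion resistance 7≥5, density 4.5≤4.8).
S7: not dominated (best density).
S8: dominated by S3 (corrosion resistance 1≥1, density 8.2≤10.4).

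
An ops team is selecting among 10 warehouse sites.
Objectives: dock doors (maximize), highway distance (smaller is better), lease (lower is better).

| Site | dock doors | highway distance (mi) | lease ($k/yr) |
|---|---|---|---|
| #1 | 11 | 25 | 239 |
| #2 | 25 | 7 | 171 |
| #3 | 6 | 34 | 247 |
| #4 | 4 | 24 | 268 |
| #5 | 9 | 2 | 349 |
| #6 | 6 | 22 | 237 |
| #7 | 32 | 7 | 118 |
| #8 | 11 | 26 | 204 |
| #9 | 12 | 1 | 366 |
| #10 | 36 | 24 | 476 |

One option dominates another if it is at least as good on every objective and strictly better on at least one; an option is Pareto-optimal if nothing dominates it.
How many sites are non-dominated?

#1: dominated by #2 (dock doors 25≥11, highway distance 7≤25, lease 171≤239).
#2: dominated by #7 (dock doors 32≥25, highway distance 7≤7, lease 118≤171).
#3: dominated by #1 (dock doors 11≥6, highway distance 25≤34, lease 239≤247).
#4: dominated by #2 (dock doors 25≥4, highway distance 7≤24, lease 171≤268).
#5: not dominated.
#6: dominated by #2 (dock doors 25≥6, highway distance 7≤22, lease 171≤237).
#7: not dominated (best lease).
#8: dominated by #2 (dock doors 25≥11, highway distance 7≤26, lease 171≤204).
#9: not dominated (best highway distance).
#10: not dominated (best dock doors).
Pareto-optimal: #5, #7, #9, #10 → 4.

4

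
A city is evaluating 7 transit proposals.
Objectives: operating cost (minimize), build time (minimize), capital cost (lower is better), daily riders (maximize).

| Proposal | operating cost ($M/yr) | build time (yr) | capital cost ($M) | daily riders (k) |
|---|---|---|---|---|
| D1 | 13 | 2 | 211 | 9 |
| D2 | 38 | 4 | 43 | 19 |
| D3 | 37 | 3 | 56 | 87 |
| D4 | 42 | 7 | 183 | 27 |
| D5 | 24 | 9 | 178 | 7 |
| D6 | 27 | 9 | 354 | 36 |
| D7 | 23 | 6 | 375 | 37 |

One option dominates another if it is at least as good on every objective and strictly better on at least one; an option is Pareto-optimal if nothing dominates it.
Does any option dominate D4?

D3 vs D4: operating cost 37≤42, build time 3≤7, capital cost 56≤183, daily riders 87≥27 — D3 is at least as good on every objective and strictly better on at least one, so D3 dominates D4.

Yes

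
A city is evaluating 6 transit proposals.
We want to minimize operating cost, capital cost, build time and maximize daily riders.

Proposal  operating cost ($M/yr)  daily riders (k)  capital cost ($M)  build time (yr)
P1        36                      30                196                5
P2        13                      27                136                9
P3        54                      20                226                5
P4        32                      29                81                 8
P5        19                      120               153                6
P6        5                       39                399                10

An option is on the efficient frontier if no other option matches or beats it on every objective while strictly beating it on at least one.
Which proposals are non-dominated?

P1: not dominated.
P2: not dominated.
P3: dominated by P1 (operating cost 36≤54, daily riders 30≥20, capital cost 196≤226, build time 5≤5).
P4: not dominated (best capital cost).
P5: not dominated (best daily riders).
P6: not dominated (best operating cost).

P1, P2, P4, P5, P6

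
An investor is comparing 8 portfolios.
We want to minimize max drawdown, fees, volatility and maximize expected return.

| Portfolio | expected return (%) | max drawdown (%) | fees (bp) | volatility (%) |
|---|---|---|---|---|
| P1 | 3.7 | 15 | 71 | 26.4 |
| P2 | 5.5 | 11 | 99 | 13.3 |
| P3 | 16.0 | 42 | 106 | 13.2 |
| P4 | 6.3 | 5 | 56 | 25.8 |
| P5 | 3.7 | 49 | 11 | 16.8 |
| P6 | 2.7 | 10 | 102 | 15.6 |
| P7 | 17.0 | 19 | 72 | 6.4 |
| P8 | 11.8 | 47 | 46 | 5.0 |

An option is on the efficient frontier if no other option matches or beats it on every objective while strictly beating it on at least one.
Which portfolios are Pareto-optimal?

P2, P4, P5, P6, P7, P8

P1: dominated by P4 (expected return 6.3≥3.7, max drawdown 5≤15, fees 56≤71, volatility 25.8≤26.4).
P2: not dominated.
P3: dominated by P7 (expected return 17.0≥16.0, max drawdown 19≤42, fees 72≤106, volatility 6.4≤13.2).
P4: not dominated (best max drawdown).
P5: not dominated (best fees).
P6: not dominated.
P7: not dominated (best expected return).
P8: not dominated (best volatility).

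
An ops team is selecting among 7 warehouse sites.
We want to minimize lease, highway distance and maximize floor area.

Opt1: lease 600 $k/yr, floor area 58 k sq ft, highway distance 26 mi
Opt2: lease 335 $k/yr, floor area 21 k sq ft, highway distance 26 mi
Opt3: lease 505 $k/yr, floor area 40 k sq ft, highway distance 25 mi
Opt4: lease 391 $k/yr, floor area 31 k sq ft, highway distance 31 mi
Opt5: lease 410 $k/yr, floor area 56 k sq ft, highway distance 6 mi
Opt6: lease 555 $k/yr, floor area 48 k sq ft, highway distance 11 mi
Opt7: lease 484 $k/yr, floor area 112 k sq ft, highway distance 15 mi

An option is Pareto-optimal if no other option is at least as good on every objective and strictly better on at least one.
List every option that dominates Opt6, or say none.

Opt5: lease 410≤555, floor area 56≥48, highway distance 6≤11 — dominates Opt6.
Others (Opt1, Opt2, Opt3, Opt4, Opt7) are each worse than Opt6 on at least one objective.

Opt5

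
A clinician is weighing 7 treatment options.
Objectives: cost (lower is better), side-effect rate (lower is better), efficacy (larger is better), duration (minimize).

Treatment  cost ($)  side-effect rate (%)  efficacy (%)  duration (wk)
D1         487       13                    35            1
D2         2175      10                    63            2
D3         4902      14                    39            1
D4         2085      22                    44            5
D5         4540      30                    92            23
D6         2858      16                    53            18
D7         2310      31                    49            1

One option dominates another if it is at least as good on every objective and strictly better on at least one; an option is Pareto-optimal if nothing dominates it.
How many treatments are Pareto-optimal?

6

D1: not dominated (best cost).
D2: not dominated (best side-effect rate).
D3: not dominated.
D4: not dominated.
D5: not dominated (best efficacy).
D6: dominated by D2 (cost 2175≤2858, side-effect rate 10≤16, efficacy 63≥53, duration 2≤18).
D7: not dominated.
Pareto-optimal: D1, D2, D3, D4, D5, D7 → 6.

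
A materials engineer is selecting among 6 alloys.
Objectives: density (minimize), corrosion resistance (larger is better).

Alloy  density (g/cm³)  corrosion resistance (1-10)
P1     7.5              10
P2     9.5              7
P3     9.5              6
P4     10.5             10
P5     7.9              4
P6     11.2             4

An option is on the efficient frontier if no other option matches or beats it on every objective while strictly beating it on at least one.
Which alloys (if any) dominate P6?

P1: density 7.5≤11.2, corrosion resistance 10≥4 — dominates P6.
P2: density 9.5≤11.2, corrosion resistance 7≥4 — dominates P6.
P3: density 9.5≤11.2, corrosion resistance 6≥4 — dominates P6.
P4: density 10.5≤11.2, corrosion resistance 10≥4 — dominates P6.
P5: density 7.9≤11.2, corrosion resistance 4≥4 — dominates P6.

P1, P2, P3, P4, P5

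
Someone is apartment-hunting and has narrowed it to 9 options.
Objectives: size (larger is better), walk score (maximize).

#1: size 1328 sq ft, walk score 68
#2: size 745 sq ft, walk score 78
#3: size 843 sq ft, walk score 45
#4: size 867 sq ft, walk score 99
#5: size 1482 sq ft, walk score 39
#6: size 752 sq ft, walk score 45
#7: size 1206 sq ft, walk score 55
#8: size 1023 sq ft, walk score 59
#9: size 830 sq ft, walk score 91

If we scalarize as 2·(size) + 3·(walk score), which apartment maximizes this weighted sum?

#5

#1: 2·1328 + 3·68 = 2860
#2: 2·745 + 3·78 = 1724
#3: 2·843 + 3·45 = 1821
#4: 2·867 + 3·99 = 2031
#5: 2·1482 + 3·39 = 3081
#6: 2·752 + 3·45 = 1639
#7: 2·1206 + 3·55 = 2577
#8: 2·1023 + 3·59 = 2223
#9: 2·830 + 3·91 = 1933
Highest: #5 at 3081.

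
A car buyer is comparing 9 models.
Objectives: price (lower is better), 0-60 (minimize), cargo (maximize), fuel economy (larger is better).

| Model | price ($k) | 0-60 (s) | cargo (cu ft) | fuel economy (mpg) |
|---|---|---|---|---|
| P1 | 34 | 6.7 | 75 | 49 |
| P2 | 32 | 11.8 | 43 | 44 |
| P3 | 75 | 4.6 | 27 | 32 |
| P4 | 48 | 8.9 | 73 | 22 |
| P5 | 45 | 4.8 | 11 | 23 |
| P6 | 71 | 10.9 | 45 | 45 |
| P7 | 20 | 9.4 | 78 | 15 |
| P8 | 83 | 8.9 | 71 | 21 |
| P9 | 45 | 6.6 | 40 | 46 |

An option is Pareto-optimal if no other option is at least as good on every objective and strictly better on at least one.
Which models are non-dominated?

P1, P2, P3, P5, P7, P9

P1: not dominated (best fuel economy).
P2: not dominated.
P3: not dominated (best 0-60).
P4: dominated by P1 (price 34≤48, 0-60 6.7≤8.9, cargo 75≥73, fuel economy 49≥22).
P5: not dominated.
P6: dominated by P1 (price 34≤71, 0-60 6.7≤10.9, cargo 75≥45, fuel economy 49≥45).
P7: not dominated (best price).
P8: dominated by P1 (price 34≤83, 0-60 6.7≤8.9, cargo 75≥71, fuel economy 49≥21).
P9: not dominated.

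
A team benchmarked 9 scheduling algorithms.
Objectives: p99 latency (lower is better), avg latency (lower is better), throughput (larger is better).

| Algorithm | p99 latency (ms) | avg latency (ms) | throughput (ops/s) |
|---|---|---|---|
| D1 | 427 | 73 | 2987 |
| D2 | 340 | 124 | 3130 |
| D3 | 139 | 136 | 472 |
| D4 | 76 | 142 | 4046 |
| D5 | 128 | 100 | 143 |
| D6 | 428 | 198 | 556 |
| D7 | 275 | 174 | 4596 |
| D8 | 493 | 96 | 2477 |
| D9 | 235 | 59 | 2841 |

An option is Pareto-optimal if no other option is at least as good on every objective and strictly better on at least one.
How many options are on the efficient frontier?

D1: not dominated.
D2: not dominated.
D3: not dominated.
D4: not dominated (best p99 latency).
D5: not dominated.
D6: dominated by D1 (p99 latency 427≤428, avg latency 73≤198, throughput 2987≥556).
D7: not dominated (best throughput).
D8: dominated by D1 (p99 latency 427≤493, avg latency 73≤96, throughput 2987≥2477).
D9: not dominated (best avg latency).
Pareto-optimal: D1, D2, D3, D4, D5, D7, D9 → 7.

7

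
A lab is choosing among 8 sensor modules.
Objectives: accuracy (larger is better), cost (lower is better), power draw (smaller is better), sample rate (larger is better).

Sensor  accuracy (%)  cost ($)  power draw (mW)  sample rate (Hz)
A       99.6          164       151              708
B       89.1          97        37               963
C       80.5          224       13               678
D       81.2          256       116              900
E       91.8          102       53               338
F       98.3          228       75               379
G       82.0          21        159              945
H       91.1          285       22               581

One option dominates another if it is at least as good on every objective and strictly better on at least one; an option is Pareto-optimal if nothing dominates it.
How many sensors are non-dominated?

7

A: not dominated (best accuracy).
B: not dominated (best sample rate).
C: not dominated (best power draw).
D: dominated by B (accuracy 89.1≥81.2, cost 97≤256, power draw 37≤116, sample rate 963≥900).
E: not dominated.
F: not dominated.
G: not dominated (best cost).
H: not dominated.
Pareto-optimal: A, B, C, E, F, G, H → 7.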